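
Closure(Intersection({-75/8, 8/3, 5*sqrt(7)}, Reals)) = {-75/8, 8/3, 5*sqrt(7)}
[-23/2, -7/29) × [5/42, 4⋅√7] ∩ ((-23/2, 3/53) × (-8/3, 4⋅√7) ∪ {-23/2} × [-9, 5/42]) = ({-23/2} × {5/42}) ∪ ((-23/2, -7/29) × [5/42, 4⋅√7))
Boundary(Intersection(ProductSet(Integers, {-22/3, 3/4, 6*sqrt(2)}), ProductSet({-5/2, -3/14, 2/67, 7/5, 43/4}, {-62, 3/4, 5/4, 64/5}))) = EmptySet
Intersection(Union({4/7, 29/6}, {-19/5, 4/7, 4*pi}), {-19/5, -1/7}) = {-19/5}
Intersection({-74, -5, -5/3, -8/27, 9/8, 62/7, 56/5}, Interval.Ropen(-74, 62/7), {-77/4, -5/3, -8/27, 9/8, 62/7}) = {-5/3, -8/27, 9/8}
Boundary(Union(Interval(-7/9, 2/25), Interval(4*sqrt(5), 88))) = {-7/9, 2/25, 88, 4*sqrt(5)}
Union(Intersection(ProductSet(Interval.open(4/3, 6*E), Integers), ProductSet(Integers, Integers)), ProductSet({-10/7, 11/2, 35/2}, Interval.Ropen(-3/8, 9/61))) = Union(ProductSet({-10/7, 11/2, 35/2}, Interval.Ropen(-3/8, 9/61)), ProductSet(Range(2, 17, 1), Integers))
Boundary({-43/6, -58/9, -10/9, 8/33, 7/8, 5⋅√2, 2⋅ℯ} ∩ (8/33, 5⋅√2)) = {7/8, 2⋅ℯ}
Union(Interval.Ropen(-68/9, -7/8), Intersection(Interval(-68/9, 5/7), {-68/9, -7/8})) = Interval(-68/9, -7/8)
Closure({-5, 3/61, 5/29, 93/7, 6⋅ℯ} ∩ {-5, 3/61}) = {-5, 3/61}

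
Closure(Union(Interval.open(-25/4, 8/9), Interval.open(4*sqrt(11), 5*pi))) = Union(Interval(-25/4, 8/9), Interval(4*sqrt(11), 5*pi))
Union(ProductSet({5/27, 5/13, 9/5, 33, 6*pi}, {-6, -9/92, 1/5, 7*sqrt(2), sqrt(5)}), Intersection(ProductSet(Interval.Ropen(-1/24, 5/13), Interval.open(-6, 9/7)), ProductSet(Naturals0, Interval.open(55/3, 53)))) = ProductSet({5/27, 5/13, 9/5, 33, 6*pi}, {-6, -9/92, 1/5, 7*sqrt(2), sqrt(5)})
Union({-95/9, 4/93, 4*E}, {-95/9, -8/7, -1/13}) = {-95/9, -8/7, -1/13, 4/93, 4*E}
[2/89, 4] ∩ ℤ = {1, 2, 3, 4}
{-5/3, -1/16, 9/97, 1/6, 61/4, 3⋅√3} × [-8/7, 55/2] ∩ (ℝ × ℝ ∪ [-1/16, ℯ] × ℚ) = {-5/3, -1/16, 9/97, 1/6, 61/4, 3⋅√3} × [-8/7, 55/2]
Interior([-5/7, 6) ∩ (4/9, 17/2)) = (4/9, 6)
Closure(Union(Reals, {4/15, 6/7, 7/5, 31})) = Reals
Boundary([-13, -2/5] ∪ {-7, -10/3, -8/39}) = {-13, -2/5, -8/39}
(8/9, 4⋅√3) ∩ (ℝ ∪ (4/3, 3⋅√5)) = (8/9, 4⋅√3)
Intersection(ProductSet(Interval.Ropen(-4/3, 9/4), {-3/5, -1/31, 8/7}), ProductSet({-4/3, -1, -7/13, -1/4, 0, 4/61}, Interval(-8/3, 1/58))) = ProductSet({-4/3, -1, -7/13, -1/4, 0, 4/61}, {-3/5, -1/31})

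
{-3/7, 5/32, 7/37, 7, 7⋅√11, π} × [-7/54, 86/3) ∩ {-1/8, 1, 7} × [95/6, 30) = {7} × [95/6, 86/3)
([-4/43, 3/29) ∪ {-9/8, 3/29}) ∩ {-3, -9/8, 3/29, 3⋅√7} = {-9/8, 3/29}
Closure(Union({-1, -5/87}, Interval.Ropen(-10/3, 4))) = Interval(-10/3, 4)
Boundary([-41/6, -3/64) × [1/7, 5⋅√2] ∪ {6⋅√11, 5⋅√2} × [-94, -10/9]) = ({-41/6, -3/64} × [1/7, 5⋅√2]) ∪ ([-41/6, -3/64] × {1/7, 5⋅√2}) ∪ ({6⋅√11, 5⋅√2} × [-94, -10/9])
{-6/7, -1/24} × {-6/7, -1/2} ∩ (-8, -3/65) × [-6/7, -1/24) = {-6/7} × {-6/7, -1/2}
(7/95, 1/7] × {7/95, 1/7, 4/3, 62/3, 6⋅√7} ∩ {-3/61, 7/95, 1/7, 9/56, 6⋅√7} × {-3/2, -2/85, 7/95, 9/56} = {1/7} × {7/95}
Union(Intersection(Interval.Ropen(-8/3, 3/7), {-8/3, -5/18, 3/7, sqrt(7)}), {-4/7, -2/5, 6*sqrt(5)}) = {-8/3, -4/7, -2/5, -5/18, 6*sqrt(5)}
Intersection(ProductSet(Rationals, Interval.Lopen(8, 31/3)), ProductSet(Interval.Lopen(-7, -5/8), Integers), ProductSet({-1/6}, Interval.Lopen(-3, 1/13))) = EmptySet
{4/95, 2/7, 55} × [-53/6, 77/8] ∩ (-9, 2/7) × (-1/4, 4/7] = {4/95} × (-1/4, 4/7]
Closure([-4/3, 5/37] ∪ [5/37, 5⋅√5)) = [-4/3, 5⋅√5]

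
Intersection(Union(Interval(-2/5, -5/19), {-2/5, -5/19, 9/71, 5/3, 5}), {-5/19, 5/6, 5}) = {-5/19, 5}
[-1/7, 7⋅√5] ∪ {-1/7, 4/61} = [-1/7, 7⋅√5]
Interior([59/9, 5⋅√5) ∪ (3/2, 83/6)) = (3/2, 83/6)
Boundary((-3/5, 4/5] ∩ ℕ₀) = {0}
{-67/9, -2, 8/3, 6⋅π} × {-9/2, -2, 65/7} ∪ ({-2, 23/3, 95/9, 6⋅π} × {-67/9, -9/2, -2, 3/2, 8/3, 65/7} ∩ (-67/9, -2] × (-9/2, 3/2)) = {-67/9, -2, 8/3, 6⋅π} × {-9/2, -2, 65/7}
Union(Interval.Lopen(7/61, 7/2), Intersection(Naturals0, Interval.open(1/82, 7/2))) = Union(Interval.Lopen(7/61, 7/2), Range(1, 4, 1))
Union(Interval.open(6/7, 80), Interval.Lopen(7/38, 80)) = Interval.Lopen(7/38, 80)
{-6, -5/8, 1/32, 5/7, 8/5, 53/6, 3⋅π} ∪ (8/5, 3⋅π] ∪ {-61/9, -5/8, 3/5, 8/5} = {-61/9, -6, -5/8, 1/32, 3/5, 5/7} ∪ [8/5, 3⋅π]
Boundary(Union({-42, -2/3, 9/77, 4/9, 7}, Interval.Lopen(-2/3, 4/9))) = {-42, -2/3, 4/9, 7}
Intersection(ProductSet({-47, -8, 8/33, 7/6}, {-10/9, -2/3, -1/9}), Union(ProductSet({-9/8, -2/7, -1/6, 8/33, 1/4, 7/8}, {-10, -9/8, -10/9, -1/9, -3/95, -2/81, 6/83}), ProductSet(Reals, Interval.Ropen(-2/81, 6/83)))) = ProductSet({8/33}, {-10/9, -1/9})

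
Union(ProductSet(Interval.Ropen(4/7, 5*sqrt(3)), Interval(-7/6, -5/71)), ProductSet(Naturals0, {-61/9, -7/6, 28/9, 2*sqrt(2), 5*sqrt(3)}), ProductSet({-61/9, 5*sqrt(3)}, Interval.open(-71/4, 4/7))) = Union(ProductSet({-61/9, 5*sqrt(3)}, Interval.open(-71/4, 4/7)), ProductSet(Interval.Ropen(4/7, 5*sqrt(3)), Interval(-7/6, -5/71)), ProductSet(Naturals0, {-61/9, -7/6, 28/9, 2*sqrt(2), 5*sqrt(3)}))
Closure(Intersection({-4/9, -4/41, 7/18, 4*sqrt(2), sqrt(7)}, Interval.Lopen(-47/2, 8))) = {-4/9, -4/41, 7/18, 4*sqrt(2), sqrt(7)}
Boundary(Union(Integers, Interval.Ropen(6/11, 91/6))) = Union(Complement(Integers, Interval.open(6/11, 91/6)), {6/11, 91/6})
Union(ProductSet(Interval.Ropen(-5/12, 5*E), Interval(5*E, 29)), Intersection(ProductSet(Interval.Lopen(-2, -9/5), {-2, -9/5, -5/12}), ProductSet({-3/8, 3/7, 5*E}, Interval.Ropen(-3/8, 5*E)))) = ProductSet(Interval.Ropen(-5/12, 5*E), Interval(5*E, 29))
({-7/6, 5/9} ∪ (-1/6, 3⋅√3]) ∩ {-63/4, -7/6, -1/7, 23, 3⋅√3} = {-7/6, -1/7, 3⋅√3}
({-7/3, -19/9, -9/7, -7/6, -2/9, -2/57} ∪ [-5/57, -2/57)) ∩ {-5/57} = {-5/57}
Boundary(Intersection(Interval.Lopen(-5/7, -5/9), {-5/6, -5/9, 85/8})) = {-5/9}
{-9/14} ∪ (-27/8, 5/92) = (-27/8, 5/92)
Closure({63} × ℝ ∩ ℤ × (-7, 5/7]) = {63} × [-7, 5/7]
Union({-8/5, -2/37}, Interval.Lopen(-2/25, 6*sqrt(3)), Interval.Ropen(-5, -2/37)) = Interval(-5, 6*sqrt(3))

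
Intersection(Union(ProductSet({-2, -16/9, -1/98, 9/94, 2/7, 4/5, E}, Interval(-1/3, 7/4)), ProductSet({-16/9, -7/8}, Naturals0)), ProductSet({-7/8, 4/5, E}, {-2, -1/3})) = ProductSet({4/5, E}, {-1/3})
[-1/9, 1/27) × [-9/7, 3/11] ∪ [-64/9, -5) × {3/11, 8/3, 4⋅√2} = ([-1/9, 1/27) × [-9/7, 3/11]) ∪ ([-64/9, -5) × {3/11, 8/3, 4⋅√2})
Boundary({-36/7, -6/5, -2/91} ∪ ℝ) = ∅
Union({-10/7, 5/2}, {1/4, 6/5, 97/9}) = {-10/7, 1/4, 6/5, 5/2, 97/9}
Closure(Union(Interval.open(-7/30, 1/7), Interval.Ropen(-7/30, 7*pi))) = Interval(-7/30, 7*pi)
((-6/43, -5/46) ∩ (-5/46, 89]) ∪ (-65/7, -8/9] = (-65/7, -8/9]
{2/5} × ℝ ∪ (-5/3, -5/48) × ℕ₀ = ({2/5} × ℝ) ∪ ((-5/3, -5/48) × ℕ₀)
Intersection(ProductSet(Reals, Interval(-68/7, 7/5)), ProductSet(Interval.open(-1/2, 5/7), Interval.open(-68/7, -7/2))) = ProductSet(Interval.open(-1/2, 5/7), Interval.open(-68/7, -7/2))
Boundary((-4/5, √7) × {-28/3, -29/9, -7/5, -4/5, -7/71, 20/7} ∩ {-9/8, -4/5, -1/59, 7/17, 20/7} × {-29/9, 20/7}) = {-1/59, 7/17} × {-29/9, 20/7}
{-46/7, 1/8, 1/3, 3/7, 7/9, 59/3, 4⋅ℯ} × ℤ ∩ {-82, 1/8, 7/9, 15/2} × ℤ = {1/8, 7/9} × ℤ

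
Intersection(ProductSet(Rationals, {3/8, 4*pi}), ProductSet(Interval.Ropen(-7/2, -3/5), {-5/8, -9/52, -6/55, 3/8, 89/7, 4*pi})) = ProductSet(Intersection(Interval.Ropen(-7/2, -3/5), Rationals), {3/8, 4*pi})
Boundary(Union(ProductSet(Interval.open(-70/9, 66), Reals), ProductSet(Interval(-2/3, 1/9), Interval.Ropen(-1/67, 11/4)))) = ProductSet({-70/9, 66}, Reals)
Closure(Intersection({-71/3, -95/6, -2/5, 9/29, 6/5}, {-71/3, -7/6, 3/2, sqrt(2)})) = {-71/3}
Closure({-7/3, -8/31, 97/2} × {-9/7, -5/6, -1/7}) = {-7/3, -8/31, 97/2} × {-9/7, -5/6, -1/7}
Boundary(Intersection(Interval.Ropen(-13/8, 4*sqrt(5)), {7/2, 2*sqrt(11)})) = {7/2, 2*sqrt(11)}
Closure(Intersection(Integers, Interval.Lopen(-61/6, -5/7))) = Range(-10, 0, 1)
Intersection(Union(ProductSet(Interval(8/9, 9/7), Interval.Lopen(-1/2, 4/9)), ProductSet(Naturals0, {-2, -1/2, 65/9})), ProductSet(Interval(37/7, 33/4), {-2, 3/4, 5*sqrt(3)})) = ProductSet(Range(6, 9, 1), {-2})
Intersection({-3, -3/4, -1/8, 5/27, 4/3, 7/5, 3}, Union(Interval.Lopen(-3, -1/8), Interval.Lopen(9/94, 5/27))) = {-3/4, -1/8, 5/27}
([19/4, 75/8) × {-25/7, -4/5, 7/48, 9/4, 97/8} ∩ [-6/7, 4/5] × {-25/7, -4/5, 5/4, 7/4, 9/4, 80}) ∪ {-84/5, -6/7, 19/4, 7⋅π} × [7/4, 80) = {-84/5, -6/7, 19/4, 7⋅π} × [7/4, 80)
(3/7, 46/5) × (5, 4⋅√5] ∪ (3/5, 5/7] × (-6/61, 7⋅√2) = ((3/7, 46/5) × (5, 4⋅√5]) ∪ ((3/5, 5/7] × (-6/61, 7⋅√2))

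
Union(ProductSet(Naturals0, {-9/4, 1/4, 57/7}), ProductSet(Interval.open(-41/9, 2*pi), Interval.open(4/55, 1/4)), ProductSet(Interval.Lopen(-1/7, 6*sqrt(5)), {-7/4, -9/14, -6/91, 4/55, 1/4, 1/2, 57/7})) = Union(ProductSet(Interval.open(-41/9, 2*pi), Interval.open(4/55, 1/4)), ProductSet(Interval.Lopen(-1/7, 6*sqrt(5)), {-7/4, -9/14, -6/91, 4/55, 1/4, 1/2, 57/7}), ProductSet(Naturals0, {-9/4, 1/4, 57/7}))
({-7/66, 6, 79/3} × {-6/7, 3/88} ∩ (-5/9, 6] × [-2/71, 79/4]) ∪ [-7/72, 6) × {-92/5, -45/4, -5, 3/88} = ({-7/66, 6} × {3/88}) ∪ ([-7/72, 6) × {-92/5, -45/4, -5, 3/88})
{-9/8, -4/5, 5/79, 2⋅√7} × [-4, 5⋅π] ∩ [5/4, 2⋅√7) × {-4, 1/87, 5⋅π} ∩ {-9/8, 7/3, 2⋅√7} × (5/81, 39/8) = ∅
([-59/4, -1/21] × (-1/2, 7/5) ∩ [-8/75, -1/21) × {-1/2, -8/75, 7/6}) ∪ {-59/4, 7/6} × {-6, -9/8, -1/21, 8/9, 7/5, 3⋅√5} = ([-8/75, -1/21) × {-8/75, 7/6}) ∪ ({-59/4, 7/6} × {-6, -9/8, -1/21, 8/9, 7/5, 3⋅√5})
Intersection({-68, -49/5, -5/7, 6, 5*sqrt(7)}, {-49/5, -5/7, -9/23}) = {-49/5, -5/7}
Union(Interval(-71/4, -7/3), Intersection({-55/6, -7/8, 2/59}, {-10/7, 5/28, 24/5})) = Interval(-71/4, -7/3)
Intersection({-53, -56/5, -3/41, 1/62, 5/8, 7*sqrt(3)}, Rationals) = {-53, -56/5, -3/41, 1/62, 5/8}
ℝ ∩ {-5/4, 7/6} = {-5/4, 7/6}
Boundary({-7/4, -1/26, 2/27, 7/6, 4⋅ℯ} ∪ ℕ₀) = {-7/4, -1/26, 2/27, 7/6, 4⋅ℯ} ∪ ℕ₀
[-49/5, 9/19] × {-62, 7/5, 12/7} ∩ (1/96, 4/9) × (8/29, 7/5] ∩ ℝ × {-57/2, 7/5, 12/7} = (1/96, 4/9) × {7/5}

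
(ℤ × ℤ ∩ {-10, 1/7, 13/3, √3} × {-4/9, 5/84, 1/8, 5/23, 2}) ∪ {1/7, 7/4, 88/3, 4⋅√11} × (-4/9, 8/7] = ({-10} × {2}) ∪ ({1/7, 7/4, 88/3, 4⋅√11} × (-4/9, 8/7])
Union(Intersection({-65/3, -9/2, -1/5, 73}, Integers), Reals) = Reals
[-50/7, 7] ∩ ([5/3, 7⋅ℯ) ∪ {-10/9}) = {-10/9} ∪ [5/3, 7]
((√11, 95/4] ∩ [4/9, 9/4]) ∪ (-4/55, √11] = (-4/55, √11]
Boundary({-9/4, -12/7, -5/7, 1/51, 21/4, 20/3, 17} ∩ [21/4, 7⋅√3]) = {21/4, 20/3}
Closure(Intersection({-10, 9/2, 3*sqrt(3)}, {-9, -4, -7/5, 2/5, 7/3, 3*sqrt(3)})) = {3*sqrt(3)}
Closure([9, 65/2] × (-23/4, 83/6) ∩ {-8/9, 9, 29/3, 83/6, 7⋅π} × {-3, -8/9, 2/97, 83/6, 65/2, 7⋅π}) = {9, 29/3, 83/6, 7⋅π} × {-3, -8/9, 2/97}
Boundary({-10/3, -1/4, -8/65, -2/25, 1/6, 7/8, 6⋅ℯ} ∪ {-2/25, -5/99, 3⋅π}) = {-10/3, -1/4, -8/65, -2/25, -5/99, 1/6, 7/8, 6⋅ℯ, 3⋅π}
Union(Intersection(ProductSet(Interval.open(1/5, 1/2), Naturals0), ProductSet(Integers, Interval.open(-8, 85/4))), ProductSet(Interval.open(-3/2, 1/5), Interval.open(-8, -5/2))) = ProductSet(Interval.open(-3/2, 1/5), Interval.open(-8, -5/2))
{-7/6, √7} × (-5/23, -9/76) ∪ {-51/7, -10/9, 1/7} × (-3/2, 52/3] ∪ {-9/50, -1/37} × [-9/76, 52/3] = ({-9/50, -1/37} × [-9/76, 52/3]) ∪ ({-51/7, -10/9, 1/7} × (-3/2, 52/3]) ∪ ({-7/6, √7} × (-5/23, -9/76))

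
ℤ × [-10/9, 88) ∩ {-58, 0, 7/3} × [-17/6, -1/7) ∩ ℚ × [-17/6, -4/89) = {-58, 0} × [-10/9, -1/7)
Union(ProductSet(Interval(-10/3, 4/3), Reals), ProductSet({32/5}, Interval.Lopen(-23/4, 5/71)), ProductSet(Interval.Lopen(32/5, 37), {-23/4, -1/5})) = Union(ProductSet({32/5}, Interval.Lopen(-23/4, 5/71)), ProductSet(Interval(-10/3, 4/3), Reals), ProductSet(Interval.Lopen(32/5, 37), {-23/4, -1/5}))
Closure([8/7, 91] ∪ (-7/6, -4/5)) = [-7/6, -4/5] ∪ [8/7, 91]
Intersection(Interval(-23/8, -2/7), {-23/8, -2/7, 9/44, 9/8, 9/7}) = {-23/8, -2/7}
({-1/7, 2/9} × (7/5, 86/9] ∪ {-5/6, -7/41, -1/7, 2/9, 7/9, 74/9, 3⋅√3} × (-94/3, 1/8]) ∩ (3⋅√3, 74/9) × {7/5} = ∅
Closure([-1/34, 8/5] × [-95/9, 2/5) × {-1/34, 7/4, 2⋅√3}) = [-1/34, 8/5] × [-95/9, 2/5] × {-1/34, 7/4, 2⋅√3}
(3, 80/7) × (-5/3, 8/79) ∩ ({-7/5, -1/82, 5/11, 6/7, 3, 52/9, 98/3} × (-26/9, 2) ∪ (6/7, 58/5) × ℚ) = ({52/9} × (-5/3, 8/79)) ∪ ((3, 80/7) × (ℚ ∩ (-5/3, 8/79)))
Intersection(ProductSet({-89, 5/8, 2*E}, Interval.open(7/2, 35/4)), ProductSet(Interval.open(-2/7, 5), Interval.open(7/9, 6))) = ProductSet({5/8}, Interval.open(7/2, 6))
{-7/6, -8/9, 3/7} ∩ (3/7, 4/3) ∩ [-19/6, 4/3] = ∅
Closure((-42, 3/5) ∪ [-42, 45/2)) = [-42, 45/2]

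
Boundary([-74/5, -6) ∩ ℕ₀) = ∅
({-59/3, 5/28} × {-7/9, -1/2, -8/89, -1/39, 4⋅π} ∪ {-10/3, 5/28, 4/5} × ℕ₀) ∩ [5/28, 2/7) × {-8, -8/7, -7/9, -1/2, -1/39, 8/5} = {5/28} × {-7/9, -1/2, -1/39}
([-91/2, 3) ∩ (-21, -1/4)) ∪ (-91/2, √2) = (-91/2, √2)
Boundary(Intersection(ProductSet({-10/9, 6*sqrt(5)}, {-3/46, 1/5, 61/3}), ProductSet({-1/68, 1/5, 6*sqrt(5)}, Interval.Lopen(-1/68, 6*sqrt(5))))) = ProductSet({6*sqrt(5)}, {1/5})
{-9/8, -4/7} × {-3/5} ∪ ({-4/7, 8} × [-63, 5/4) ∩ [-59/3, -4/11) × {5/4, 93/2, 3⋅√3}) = {-9/8, -4/7} × {-3/5}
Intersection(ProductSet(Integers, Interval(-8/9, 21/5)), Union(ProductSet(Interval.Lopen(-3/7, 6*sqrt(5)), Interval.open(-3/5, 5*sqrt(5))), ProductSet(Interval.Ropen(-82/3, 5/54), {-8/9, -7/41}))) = Union(ProductSet(Range(-27, 1, 1), {-8/9, -7/41}), ProductSet(Range(0, 14, 1), Interval.Lopen(-3/5, 21/5)))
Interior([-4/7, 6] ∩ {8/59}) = ∅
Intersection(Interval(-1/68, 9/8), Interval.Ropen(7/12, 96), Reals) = Interval(7/12, 9/8)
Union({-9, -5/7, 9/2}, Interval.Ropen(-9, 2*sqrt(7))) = Interval.Ropen(-9, 2*sqrt(7))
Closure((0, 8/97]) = [0, 8/97]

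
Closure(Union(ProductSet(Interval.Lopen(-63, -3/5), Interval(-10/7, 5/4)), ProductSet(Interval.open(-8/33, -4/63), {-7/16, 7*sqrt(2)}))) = Union(ProductSet(Interval(-63, -3/5), Interval(-10/7, 5/4)), ProductSet(Interval(-8/33, -4/63), {-7/16, 7*sqrt(2)}))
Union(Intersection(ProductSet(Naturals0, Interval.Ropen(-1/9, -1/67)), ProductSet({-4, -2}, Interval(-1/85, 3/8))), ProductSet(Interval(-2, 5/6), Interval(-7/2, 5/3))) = ProductSet(Interval(-2, 5/6), Interval(-7/2, 5/3))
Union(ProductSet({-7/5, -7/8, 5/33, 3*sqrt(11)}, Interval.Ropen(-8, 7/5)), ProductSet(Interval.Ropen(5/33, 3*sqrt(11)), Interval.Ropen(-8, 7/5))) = ProductSet(Union({-7/5, -7/8}, Interval(5/33, 3*sqrt(11))), Interval.Ropen(-8, 7/5))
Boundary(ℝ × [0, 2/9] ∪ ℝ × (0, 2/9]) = ℝ × {0, 2/9}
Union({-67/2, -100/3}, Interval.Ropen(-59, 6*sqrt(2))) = Interval.Ropen(-59, 6*sqrt(2))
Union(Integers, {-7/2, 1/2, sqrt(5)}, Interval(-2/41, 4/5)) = Union({-7/2, sqrt(5)}, Integers, Interval(-2/41, 4/5))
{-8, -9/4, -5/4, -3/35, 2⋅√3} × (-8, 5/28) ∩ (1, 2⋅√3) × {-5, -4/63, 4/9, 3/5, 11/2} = ∅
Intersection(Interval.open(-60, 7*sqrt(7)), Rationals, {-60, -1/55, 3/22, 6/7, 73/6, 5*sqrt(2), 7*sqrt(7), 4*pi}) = {-1/55, 3/22, 6/7, 73/6}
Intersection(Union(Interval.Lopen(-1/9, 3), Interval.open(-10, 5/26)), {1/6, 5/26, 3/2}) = {1/6, 5/26, 3/2}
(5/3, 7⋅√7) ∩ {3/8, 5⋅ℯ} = {5⋅ℯ}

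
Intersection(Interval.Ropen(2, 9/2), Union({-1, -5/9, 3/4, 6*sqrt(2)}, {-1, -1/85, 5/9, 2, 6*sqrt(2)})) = {2}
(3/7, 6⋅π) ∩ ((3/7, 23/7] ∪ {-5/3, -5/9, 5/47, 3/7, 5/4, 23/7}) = (3/7, 23/7]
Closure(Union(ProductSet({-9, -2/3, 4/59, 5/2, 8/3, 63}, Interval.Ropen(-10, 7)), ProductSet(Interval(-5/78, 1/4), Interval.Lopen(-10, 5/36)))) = Union(ProductSet({-9, -2/3, 4/59, 5/2, 8/3, 63}, Interval(-10, 7)), ProductSet(Interval(-5/78, 1/4), Interval(-10, 5/36)))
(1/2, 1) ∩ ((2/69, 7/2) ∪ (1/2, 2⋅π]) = (1/2, 1)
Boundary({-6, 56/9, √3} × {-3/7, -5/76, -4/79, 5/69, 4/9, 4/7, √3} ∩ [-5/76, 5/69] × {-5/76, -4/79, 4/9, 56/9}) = ∅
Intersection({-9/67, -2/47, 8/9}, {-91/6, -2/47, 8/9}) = {-2/47, 8/9}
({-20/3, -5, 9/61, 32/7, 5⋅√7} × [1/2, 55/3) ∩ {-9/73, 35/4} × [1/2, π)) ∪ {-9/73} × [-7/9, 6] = {-9/73} × [-7/9, 6]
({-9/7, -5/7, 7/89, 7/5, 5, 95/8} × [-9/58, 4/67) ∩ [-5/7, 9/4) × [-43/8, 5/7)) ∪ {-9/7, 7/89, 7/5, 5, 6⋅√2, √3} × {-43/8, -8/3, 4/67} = ({-5/7, 7/89, 7/5} × [-9/58, 4/67)) ∪ ({-9/7, 7/89, 7/5, 5, 6⋅√2, √3} × {-43/8, -8/3, 4/67})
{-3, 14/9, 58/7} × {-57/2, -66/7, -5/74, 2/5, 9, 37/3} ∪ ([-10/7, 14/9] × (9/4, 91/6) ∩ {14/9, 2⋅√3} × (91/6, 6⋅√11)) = {-3, 14/9, 58/7} × {-57/2, -66/7, -5/74, 2/5, 9, 37/3}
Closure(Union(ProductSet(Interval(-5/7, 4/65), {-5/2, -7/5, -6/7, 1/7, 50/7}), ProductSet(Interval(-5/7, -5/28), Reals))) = Union(ProductSet(Interval(-5/7, -5/28), Reals), ProductSet(Interval(-5/7, 4/65), {-5/2, -7/5, -6/7, 1/7, 50/7}))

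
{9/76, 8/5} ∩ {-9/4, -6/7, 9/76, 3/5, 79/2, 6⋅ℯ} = {9/76}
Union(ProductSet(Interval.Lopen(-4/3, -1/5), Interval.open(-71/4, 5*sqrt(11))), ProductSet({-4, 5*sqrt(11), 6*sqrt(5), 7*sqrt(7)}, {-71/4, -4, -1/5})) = Union(ProductSet({-4, 5*sqrt(11), 6*sqrt(5), 7*sqrt(7)}, {-71/4, -4, -1/5}), ProductSet(Interval.Lopen(-4/3, -1/5), Interval.open(-71/4, 5*sqrt(11))))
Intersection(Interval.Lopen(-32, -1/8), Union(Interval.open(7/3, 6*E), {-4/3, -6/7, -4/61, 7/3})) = {-4/3, -6/7}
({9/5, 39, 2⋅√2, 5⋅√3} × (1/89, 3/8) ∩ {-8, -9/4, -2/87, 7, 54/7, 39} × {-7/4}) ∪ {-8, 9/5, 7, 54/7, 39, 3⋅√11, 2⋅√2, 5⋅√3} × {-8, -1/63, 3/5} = {-8, 9/5, 7, 54/7, 39, 3⋅√11, 2⋅√2, 5⋅√3} × {-8, -1/63, 3/5}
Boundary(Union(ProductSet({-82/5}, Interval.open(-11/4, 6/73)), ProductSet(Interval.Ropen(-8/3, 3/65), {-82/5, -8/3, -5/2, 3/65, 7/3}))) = Union(ProductSet({-82/5}, Interval(-11/4, 6/73)), ProductSet(Interval(-8/3, 3/65), {-82/5, -8/3, -5/2, 3/65, 7/3}))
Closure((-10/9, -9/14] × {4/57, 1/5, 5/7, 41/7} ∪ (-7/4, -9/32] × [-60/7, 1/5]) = ([-10/9, -9/14] × {1/5, 5/7, 41/7}) ∪ ([-7/4, -9/32] × [-60/7, 1/5]) ∪ ((-10/9, -9/14] × {4/57, 1/5, 5/7, 41/7})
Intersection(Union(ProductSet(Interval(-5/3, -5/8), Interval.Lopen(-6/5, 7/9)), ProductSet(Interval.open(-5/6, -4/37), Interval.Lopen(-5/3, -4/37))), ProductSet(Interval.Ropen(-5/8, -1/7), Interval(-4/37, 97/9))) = Union(ProductSet({-5/8}, Interval(-4/37, 7/9)), ProductSet(Interval.Ropen(-5/8, -1/7), {-4/37}))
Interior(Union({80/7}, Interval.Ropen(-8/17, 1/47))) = Interval.open(-8/17, 1/47)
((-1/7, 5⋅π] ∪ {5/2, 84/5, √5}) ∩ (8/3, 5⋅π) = (8/3, 5⋅π)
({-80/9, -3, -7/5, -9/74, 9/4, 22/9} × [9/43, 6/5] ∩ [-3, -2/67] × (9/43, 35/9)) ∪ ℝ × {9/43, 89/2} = (ℝ × {9/43, 89/2}) ∪ ({-3, -7/5, -9/74} × (9/43, 6/5])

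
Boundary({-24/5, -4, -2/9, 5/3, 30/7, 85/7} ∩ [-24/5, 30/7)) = {-24/5, -4, -2/9, 5/3}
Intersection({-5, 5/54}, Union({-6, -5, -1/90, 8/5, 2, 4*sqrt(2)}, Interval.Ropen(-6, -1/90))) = {-5}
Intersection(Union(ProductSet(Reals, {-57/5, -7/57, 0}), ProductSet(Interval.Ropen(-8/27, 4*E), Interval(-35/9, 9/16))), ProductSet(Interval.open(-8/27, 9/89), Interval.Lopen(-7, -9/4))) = ProductSet(Interval.open(-8/27, 9/89), Interval(-35/9, -9/4))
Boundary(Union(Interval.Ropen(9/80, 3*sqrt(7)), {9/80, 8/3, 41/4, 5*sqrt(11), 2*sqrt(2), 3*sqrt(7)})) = {9/80, 41/4, 5*sqrt(11), 3*sqrt(7)}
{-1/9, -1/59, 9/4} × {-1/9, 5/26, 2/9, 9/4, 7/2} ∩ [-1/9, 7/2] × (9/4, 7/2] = {-1/9, -1/59, 9/4} × {7/2}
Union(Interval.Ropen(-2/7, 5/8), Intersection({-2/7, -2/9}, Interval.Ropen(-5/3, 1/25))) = Interval.Ropen(-2/7, 5/8)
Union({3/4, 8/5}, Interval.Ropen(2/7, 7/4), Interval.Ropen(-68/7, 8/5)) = Interval.Ropen(-68/7, 7/4)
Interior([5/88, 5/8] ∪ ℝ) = (-∞, ∞)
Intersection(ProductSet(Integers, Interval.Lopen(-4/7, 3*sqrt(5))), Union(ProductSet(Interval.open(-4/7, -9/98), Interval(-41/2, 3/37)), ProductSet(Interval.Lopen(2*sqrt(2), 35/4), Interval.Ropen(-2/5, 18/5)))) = ProductSet(Range(3, 9, 1), Interval.Ropen(-2/5, 18/5))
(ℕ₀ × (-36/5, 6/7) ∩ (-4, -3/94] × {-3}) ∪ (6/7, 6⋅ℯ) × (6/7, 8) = (6/7, 6⋅ℯ) × (6/7, 8)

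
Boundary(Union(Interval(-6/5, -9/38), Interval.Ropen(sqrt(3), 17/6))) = {-6/5, -9/38, 17/6, sqrt(3)}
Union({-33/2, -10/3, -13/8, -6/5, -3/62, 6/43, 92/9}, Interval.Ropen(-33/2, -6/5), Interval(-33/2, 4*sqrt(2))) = Union({92/9}, Interval(-33/2, 4*sqrt(2)))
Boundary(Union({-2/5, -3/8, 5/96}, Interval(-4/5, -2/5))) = {-4/5, -2/5, -3/8, 5/96}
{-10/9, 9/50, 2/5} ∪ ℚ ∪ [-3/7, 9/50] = ℚ ∪ [-3/7, 9/50]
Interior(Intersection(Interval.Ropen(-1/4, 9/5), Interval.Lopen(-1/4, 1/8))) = Interval.open(-1/4, 1/8)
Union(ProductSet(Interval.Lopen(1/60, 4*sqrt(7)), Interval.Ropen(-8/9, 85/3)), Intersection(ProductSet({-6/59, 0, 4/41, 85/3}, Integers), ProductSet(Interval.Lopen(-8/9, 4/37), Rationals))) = Union(ProductSet({-6/59, 0, 4/41}, Integers), ProductSet(Interval.Lopen(1/60, 4*sqrt(7)), Interval.Ropen(-8/9, 85/3)))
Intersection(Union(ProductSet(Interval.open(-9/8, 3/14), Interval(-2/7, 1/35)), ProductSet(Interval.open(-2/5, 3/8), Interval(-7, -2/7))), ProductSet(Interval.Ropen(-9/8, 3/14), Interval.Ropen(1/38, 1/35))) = ProductSet(Interval.open(-9/8, 3/14), Interval.Ropen(1/38, 1/35))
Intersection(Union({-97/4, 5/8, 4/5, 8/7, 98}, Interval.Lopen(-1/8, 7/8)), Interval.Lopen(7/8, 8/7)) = {8/7}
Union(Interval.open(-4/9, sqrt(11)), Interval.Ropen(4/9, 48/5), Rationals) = Union(Interval(-4/9, 48/5), Rationals)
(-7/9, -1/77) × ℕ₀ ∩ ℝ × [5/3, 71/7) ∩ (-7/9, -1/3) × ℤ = (-7/9, -1/3) × {2, 3, …, 10}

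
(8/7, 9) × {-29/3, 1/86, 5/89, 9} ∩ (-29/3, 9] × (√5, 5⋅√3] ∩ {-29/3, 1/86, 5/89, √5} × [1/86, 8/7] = ∅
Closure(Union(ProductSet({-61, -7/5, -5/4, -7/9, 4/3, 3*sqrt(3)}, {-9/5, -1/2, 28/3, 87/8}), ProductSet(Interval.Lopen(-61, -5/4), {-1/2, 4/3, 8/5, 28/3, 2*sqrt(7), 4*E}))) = Union(ProductSet({-61, -7/5, -5/4, -7/9, 4/3, 3*sqrt(3)}, {-9/5, -1/2, 28/3, 87/8}), ProductSet(Interval(-61, -5/4), {-1/2, 4/3, 8/5, 28/3, 2*sqrt(7), 4*E}))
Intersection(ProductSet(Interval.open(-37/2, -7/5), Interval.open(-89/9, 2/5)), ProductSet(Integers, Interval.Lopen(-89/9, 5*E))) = ProductSet(Range(-18, -1, 1), Interval.open(-89/9, 2/5))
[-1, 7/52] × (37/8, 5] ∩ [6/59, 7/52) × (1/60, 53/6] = [6/59, 7/52) × (37/8, 5]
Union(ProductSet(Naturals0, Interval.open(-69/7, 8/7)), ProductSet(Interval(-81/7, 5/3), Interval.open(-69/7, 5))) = Union(ProductSet(Interval(-81/7, 5/3), Interval.open(-69/7, 5)), ProductSet(Naturals0, Interval.open(-69/7, 8/7)))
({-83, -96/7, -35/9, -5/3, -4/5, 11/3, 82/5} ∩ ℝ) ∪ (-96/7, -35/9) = {-83, -5/3, -4/5, 11/3, 82/5} ∪ [-96/7, -35/9]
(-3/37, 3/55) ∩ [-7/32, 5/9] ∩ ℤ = {0}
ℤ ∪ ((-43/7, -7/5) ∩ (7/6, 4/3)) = ℤ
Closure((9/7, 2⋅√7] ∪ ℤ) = ℤ ∪ [9/7, 2⋅√7]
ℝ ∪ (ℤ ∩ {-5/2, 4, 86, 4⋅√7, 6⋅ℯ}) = ℝ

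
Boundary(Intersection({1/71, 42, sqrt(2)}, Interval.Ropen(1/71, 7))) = {1/71, sqrt(2)}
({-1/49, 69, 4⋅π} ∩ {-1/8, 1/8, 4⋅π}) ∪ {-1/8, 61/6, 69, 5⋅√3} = {-1/8, 61/6, 69, 5⋅√3, 4⋅π}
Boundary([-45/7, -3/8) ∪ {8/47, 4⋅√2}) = {-45/7, -3/8, 8/47, 4⋅√2}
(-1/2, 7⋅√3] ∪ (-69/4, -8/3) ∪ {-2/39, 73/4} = (-69/4, -8/3) ∪ (-1/2, 7⋅√3] ∪ {73/4}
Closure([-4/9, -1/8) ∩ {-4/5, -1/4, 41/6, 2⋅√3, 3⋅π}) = {-1/4}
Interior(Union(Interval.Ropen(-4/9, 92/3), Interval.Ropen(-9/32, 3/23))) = Interval.open(-4/9, 92/3)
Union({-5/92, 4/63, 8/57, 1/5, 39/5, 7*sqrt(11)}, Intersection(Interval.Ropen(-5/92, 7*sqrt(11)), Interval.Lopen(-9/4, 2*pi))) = Union({39/5, 7*sqrt(11)}, Interval(-5/92, 2*pi))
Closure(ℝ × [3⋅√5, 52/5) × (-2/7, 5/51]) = (ℝ × {52/5, 3⋅√5} × [-2/7, 5/51]) ∪ (ℝ × [3⋅√5, 52/5] × {-2/7, 5/51}) ∪ (ℝ × [3⋅√5, 52/5) × (-2/7, 5/51])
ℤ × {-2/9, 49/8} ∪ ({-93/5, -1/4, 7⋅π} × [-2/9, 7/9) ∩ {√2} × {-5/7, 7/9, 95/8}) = ℤ × {-2/9, 49/8}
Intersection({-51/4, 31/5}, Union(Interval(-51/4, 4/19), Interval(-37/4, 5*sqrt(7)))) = {-51/4, 31/5}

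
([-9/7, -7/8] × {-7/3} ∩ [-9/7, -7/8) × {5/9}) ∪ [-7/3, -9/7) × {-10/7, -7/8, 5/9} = [-7/3, -9/7) × {-10/7, -7/8, 5/9}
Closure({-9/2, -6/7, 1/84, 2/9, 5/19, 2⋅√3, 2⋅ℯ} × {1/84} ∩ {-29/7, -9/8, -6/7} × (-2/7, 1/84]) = {-6/7} × {1/84}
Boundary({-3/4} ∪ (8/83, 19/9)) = {-3/4, 8/83, 19/9}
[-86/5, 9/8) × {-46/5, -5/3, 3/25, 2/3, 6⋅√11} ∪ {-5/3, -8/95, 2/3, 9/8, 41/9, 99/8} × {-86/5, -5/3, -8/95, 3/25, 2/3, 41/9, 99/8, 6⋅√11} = ([-86/5, 9/8) × {-46/5, -5/3, 3/25, 2/3, 6⋅√11}) ∪ ({-5/3, -8/95, 2/3, 9/8, 41/9, 99/8} × {-86/5, -5/3, -8/95, 3/25, 2/3, 41/9, 99/8, 6⋅√11})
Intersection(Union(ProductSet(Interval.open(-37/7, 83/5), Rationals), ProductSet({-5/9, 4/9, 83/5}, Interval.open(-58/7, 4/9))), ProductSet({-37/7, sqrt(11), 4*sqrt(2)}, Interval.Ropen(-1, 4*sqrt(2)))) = ProductSet({sqrt(11), 4*sqrt(2)}, Intersection(Interval.Ropen(-1, 4*sqrt(2)), Rationals))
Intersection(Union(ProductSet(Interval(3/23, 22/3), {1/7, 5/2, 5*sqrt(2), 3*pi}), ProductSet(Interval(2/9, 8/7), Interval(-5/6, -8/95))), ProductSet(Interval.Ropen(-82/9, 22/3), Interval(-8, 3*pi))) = Union(ProductSet(Interval.Ropen(3/23, 22/3), {1/7, 5/2, 5*sqrt(2), 3*pi}), ProductSet(Interval(2/9, 8/7), Interval(-5/6, -8/95)))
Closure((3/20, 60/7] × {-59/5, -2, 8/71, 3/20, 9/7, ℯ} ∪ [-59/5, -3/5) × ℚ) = ([-59/5, -3/5] × ℝ) ∪ ([3/20, 60/7] × {-59/5, -2, 8/71, 3/20, 9/7, ℯ})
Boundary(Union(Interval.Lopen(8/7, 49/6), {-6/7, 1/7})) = {-6/7, 1/7, 8/7, 49/6}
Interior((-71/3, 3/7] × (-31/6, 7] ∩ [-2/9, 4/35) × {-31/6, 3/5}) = ∅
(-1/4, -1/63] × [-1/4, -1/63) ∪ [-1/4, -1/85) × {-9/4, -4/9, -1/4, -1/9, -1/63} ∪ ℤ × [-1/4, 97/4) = (ℤ × [-1/4, 97/4)) ∪ ((-1/4, -1/63] × [-1/4, -1/63)) ∪ ([-1/4, -1/85) × {-9/4, -4/9, -1/4, -1/9, -1/63})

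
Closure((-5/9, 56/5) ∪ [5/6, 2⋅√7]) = [-5/9, 56/5]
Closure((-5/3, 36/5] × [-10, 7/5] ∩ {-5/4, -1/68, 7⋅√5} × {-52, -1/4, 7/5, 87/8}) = {-5/4, -1/68} × {-1/4, 7/5}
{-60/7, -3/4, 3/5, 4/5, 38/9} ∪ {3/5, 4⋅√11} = {-60/7, -3/4, 3/5, 4/5, 38/9, 4⋅√11}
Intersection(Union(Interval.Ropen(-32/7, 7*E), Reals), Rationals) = Intersection(Interval(-oo, oo), Rationals)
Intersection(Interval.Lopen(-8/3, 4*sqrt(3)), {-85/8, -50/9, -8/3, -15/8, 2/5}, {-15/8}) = {-15/8}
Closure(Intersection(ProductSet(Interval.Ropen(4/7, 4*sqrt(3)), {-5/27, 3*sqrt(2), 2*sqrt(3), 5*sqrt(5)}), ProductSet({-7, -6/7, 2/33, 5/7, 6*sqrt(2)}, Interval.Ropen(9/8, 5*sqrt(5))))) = ProductSet({5/7}, {3*sqrt(2), 2*sqrt(3)})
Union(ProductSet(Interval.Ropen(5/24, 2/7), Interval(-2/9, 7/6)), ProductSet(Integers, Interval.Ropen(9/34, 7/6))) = Union(ProductSet(Integers, Interval.Ropen(9/34, 7/6)), ProductSet(Interval.Ropen(5/24, 2/7), Interval(-2/9, 7/6)))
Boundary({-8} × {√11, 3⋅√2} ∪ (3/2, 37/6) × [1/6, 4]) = ({3/2, 37/6} × [1/6, 4]) ∪ ([3/2, 37/6] × {1/6, 4}) ∪ ({-8} × {√11, 3⋅√2})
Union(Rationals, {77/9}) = Rationals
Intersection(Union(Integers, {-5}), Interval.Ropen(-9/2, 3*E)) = Range(-4, 9, 1)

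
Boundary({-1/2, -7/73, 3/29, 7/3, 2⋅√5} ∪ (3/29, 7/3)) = {-1/2, -7/73, 3/29, 7/3, 2⋅√5}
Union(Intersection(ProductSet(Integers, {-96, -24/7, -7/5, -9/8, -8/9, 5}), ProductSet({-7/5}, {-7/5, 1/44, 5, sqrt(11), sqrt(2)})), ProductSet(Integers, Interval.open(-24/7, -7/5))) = ProductSet(Integers, Interval.open(-24/7, -7/5))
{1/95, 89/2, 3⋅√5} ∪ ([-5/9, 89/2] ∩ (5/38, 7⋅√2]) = {1/95, 89/2} ∪ (5/38, 7⋅√2]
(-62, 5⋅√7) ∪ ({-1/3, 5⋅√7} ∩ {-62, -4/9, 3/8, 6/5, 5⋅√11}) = (-62, 5⋅√7)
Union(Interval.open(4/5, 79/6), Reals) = Interval(-oo, oo)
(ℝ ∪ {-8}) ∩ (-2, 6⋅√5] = (-2, 6⋅√5]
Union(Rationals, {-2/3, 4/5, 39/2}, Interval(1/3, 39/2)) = Union(Interval(1/3, 39/2), Rationals)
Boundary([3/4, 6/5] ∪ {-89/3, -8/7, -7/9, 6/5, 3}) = {-89/3, -8/7, -7/9, 3/4, 6/5, 3}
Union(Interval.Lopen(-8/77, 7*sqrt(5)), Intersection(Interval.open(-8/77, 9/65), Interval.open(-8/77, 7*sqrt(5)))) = Interval.Lopen(-8/77, 7*sqrt(5))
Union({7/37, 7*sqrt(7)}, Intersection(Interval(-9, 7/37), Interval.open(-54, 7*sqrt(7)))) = Union({7*sqrt(7)}, Interval(-9, 7/37))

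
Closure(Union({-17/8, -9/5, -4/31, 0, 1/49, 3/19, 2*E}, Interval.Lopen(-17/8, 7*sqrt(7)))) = Interval(-17/8, 7*sqrt(7))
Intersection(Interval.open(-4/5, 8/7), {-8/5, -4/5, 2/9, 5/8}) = {2/9, 5/8}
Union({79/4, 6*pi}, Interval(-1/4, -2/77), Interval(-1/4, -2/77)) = Union({79/4, 6*pi}, Interval(-1/4, -2/77))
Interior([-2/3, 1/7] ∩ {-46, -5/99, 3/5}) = ∅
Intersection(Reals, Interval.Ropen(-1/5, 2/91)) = Interval.Ropen(-1/5, 2/91)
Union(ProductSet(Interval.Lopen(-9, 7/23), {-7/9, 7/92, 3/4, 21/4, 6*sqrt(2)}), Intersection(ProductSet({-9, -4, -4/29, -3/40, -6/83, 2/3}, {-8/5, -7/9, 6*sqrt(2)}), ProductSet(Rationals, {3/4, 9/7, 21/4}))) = ProductSet(Interval.Lopen(-9, 7/23), {-7/9, 7/92, 3/4, 21/4, 6*sqrt(2)})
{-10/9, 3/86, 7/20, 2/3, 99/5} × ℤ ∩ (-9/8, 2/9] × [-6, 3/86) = {-10/9, 3/86} × {-6, -5, …, 0}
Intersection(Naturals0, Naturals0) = Naturals0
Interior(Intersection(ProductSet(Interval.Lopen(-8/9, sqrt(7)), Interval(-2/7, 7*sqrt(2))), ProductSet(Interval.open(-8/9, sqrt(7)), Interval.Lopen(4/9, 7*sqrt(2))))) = ProductSet(Interval.open(-8/9, sqrt(7)), Interval.open(4/9, 7*sqrt(2)))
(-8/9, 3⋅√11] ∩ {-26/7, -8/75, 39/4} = {-8/75, 39/4}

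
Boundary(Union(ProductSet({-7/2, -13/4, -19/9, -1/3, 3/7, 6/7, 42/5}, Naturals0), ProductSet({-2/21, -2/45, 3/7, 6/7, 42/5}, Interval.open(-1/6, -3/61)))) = Union(ProductSet({-2/21, -2/45, 3/7, 6/7, 42/5}, Interval(-1/6, -3/61)), ProductSet({-7/2, -13/4, -19/9, -1/3, 3/7, 6/7, 42/5}, Naturals0))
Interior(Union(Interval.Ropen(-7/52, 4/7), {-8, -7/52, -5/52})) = Interval.open(-7/52, 4/7)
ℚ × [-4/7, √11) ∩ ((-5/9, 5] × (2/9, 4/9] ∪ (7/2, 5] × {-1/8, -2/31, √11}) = ((ℚ ∩ (7/2, 5]) × {-1/8, -2/31}) ∪ ((ℚ ∩ (-5/9, 5]) × (2/9, 4/9])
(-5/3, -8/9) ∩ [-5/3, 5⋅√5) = (-5/3, -8/9)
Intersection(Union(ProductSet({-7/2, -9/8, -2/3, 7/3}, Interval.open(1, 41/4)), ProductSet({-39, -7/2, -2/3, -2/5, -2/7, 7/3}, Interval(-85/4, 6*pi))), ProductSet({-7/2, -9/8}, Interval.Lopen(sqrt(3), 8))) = ProductSet({-7/2, -9/8}, Interval.Lopen(sqrt(3), 8))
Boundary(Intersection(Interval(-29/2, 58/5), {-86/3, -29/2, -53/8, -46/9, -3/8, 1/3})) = {-29/2, -53/8, -46/9, -3/8, 1/3}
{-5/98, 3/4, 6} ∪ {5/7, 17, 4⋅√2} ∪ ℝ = ℝ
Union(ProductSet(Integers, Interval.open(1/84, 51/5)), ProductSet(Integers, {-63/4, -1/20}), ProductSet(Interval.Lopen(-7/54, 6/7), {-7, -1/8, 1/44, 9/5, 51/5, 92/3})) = Union(ProductSet(Integers, Union({-63/4, -1/20}, Interval.open(1/84, 51/5))), ProductSet(Interval.Lopen(-7/54, 6/7), {-7, -1/8, 1/44, 9/5, 51/5, 92/3}))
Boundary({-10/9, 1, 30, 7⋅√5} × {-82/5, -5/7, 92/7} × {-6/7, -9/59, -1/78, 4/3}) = {-10/9, 1, 30, 7⋅√5} × {-82/5, -5/7, 92/7} × {-6/7, -9/59, -1/78, 4/3}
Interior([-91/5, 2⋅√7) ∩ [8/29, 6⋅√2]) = (8/29, 2⋅√7)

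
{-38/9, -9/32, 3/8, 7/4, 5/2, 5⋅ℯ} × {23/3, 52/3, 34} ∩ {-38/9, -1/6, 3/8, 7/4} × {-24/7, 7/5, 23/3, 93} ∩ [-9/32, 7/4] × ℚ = {3/8, 7/4} × {23/3}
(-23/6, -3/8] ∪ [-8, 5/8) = [-8, 5/8)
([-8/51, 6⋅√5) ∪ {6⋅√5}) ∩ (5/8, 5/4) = (5/8, 5/4)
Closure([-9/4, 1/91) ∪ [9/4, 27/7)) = [-9/4, 1/91] ∪ [9/4, 27/7]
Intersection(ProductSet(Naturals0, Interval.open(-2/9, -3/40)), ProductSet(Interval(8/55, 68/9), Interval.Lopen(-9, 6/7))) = ProductSet(Range(1, 8, 1), Interval.open(-2/9, -3/40))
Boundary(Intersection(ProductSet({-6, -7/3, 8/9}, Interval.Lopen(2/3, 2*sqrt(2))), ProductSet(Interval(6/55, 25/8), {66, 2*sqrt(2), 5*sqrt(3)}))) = ProductSet({8/9}, {2*sqrt(2)})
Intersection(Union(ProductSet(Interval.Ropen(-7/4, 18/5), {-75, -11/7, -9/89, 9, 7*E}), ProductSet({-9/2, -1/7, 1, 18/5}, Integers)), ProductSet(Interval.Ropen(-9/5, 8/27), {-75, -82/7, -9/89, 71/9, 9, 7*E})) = ProductSet(Interval.Ropen(-7/4, 8/27), {-75, -9/89, 9, 7*E})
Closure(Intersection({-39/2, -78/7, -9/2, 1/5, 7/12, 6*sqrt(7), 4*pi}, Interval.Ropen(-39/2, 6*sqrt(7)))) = {-39/2, -78/7, -9/2, 1/5, 7/12, 4*pi}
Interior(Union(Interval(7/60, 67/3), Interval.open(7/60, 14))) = Interval.open(7/60, 67/3)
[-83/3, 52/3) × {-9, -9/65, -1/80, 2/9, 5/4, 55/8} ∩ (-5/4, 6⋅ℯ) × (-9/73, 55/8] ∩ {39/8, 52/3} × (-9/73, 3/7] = {39/8} × {-1/80, 2/9}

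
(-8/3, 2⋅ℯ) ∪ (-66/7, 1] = (-66/7, 2⋅ℯ)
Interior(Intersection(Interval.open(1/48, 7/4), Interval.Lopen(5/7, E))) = Interval.open(5/7, 7/4)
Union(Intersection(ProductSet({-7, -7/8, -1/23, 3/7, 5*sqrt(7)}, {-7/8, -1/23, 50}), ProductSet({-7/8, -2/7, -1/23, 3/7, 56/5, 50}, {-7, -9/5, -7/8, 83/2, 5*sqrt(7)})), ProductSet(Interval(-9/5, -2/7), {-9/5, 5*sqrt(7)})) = Union(ProductSet({-7/8, -1/23, 3/7}, {-7/8}), ProductSet(Interval(-9/5, -2/7), {-9/5, 5*sqrt(7)}))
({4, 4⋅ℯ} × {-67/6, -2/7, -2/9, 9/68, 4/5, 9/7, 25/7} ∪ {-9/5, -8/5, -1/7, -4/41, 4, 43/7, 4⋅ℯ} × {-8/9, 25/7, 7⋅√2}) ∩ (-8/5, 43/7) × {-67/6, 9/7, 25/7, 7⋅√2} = ({4} × {-67/6, 9/7, 25/7}) ∪ ({-1/7, -4/41, 4} × {25/7, 7⋅√2})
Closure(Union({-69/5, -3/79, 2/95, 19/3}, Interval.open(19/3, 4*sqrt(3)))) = Union({-69/5, -3/79, 2/95}, Interval(19/3, 4*sqrt(3)))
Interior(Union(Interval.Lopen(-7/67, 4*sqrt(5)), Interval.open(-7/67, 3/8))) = Interval.open(-7/67, 4*sqrt(5))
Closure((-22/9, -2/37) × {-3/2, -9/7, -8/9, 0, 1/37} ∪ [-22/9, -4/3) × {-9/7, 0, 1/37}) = [-22/9, -2/37] × {-3/2, -9/7, -8/9, 0, 1/37}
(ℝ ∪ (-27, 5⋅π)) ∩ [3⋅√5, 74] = [3⋅√5, 74]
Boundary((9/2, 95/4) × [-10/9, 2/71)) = ({9/2, 95/4} × [-10/9, 2/71]) ∪ ([9/2, 95/4] × {-10/9, 2/71})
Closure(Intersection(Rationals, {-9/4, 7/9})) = {-9/4, 7/9}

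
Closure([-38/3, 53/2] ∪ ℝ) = (-∞, ∞)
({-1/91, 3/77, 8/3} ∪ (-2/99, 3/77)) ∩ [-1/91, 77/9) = [-1/91, 3/77] ∪ {8/3}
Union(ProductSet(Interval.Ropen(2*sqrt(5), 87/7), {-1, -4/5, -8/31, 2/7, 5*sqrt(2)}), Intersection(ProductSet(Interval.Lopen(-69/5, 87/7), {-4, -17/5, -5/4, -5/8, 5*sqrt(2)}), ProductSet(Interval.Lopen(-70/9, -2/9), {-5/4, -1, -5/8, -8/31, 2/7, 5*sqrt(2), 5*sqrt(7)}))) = Union(ProductSet(Interval.Lopen(-70/9, -2/9), {-5/4, -5/8, 5*sqrt(2)}), ProductSet(Interval.Ropen(2*sqrt(5), 87/7), {-1, -4/5, -8/31, 2/7, 5*sqrt(2)}))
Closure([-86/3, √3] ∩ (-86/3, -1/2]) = [-86/3, -1/2]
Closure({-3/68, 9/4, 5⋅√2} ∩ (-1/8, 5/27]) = {-3/68}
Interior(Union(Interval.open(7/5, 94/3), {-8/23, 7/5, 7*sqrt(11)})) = Interval.open(7/5, 94/3)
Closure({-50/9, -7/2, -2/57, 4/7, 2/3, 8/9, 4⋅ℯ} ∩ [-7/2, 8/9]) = {-7/2, -2/57, 4/7, 2/3, 8/9}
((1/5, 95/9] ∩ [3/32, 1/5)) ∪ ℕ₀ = ℕ₀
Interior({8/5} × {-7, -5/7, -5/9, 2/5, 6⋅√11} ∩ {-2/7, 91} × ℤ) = ∅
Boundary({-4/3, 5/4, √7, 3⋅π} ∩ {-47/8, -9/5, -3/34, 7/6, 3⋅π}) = {3⋅π}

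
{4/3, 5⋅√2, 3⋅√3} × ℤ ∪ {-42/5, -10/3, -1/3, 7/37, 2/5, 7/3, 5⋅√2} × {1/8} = ({4/3, 5⋅√2, 3⋅√3} × ℤ) ∪ ({-42/5, -10/3, -1/3, 7/37, 2/5, 7/3, 5⋅√2} × {1/8})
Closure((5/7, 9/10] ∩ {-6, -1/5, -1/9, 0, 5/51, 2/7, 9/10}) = {9/10}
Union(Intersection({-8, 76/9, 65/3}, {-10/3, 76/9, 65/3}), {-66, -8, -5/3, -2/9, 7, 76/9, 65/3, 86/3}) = {-66, -8, -5/3, -2/9, 7, 76/9, 65/3, 86/3}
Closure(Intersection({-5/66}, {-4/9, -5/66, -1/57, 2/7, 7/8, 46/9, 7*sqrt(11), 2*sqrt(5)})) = {-5/66}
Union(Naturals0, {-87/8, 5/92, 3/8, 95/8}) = Union({-87/8, 5/92, 3/8, 95/8}, Naturals0)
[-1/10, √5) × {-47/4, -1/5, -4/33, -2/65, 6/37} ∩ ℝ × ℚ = [-1/10, √5) × {-47/4, -1/5, -4/33, -2/65, 6/37}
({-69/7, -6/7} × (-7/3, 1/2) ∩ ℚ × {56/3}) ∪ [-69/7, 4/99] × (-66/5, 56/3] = [-69/7, 4/99] × (-66/5, 56/3]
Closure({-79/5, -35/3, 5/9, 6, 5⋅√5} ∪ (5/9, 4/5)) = {-79/5, -35/3, 6, 5⋅√5} ∪ [5/9, 4/5]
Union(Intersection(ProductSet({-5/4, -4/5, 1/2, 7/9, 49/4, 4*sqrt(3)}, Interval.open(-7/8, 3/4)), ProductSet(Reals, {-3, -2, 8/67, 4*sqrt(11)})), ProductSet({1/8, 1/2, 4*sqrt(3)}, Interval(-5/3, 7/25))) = Union(ProductSet({1/8, 1/2, 4*sqrt(3)}, Interval(-5/3, 7/25)), ProductSet({-5/4, -4/5, 1/2, 7/9, 49/4, 4*sqrt(3)}, {8/67}))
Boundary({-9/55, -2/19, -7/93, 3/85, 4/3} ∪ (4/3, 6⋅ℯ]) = {-9/55, -2/19, -7/93, 3/85, 4/3, 6⋅ℯ}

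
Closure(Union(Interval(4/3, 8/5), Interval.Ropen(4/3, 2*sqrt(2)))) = Interval(4/3, 2*sqrt(2))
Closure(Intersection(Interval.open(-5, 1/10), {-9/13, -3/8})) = {-9/13, -3/8}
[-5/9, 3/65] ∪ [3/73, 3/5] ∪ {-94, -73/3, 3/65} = {-94, -73/3} ∪ [-5/9, 3/5]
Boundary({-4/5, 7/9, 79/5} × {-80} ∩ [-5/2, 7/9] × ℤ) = {-4/5, 7/9} × {-80}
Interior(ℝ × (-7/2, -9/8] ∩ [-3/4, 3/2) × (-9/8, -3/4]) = ∅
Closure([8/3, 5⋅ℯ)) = [8/3, 5⋅ℯ]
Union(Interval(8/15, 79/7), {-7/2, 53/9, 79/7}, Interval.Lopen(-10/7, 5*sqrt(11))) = Union({-7/2}, Interval.Lopen(-10/7, 5*sqrt(11)))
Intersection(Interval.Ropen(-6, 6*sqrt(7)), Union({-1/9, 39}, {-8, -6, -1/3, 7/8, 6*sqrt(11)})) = {-6, -1/3, -1/9, 7/8}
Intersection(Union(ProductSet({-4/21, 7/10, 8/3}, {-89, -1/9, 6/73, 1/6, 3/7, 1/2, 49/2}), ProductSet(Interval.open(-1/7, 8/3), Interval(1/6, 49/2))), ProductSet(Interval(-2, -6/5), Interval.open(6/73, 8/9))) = EmptySet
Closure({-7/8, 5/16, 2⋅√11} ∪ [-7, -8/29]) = [-7, -8/29] ∪ {5/16, 2⋅√11}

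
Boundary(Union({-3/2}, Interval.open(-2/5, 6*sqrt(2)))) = {-3/2, -2/5, 6*sqrt(2)}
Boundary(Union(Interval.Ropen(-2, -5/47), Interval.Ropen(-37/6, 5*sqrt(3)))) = {-37/6, 5*sqrt(3)}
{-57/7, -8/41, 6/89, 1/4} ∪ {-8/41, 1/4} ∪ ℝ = ℝ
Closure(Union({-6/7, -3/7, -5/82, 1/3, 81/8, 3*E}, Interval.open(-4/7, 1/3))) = Union({-6/7, 81/8, 3*E}, Interval(-4/7, 1/3))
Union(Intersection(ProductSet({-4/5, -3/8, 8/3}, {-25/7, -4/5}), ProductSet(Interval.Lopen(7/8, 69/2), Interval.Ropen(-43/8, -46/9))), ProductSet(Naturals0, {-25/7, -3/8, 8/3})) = ProductSet(Naturals0, {-25/7, -3/8, 8/3})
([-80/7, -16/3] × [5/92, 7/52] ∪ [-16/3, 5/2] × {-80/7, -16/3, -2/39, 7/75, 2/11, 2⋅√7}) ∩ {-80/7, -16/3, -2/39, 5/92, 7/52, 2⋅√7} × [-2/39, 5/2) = ({-80/7, -16/3} × [5/92, 7/52]) ∪ ({-16/3, -2/39, 5/92, 7/52} × {-2/39, 7/75, 2/11})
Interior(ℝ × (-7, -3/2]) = ℝ × (-7, -3/2)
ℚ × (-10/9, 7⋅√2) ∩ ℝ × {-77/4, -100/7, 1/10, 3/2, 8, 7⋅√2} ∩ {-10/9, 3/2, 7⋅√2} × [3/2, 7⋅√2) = {-10/9, 3/2} × {3/2, 8}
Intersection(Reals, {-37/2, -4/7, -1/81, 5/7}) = {-37/2, -4/7, -1/81, 5/7}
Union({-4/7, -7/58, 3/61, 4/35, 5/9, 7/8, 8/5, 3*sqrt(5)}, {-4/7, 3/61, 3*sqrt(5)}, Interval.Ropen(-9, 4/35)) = Union({5/9, 7/8, 8/5, 3*sqrt(5)}, Interval(-9, 4/35))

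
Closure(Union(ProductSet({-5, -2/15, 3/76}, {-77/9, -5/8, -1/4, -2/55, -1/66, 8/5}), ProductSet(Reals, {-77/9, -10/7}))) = Union(ProductSet({-5, -2/15, 3/76}, {-77/9, -5/8, -1/4, -2/55, -1/66, 8/5}), ProductSet(Reals, {-77/9, -10/7}))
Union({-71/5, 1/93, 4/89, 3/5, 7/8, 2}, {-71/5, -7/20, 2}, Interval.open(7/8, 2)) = Union({-71/5, -7/20, 1/93, 4/89, 3/5}, Interval(7/8, 2))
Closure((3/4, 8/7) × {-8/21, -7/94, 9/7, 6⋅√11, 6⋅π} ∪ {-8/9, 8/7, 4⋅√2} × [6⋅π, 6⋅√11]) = ([3/4, 8/7] × {-8/21, -7/94, 9/7, 6⋅√11, 6⋅π}) ∪ ({-8/9, 8/7, 4⋅√2} × [6⋅π, 6⋅√11])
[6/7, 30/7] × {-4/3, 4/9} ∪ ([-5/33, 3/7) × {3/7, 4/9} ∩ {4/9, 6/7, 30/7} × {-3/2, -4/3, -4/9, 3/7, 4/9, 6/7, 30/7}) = [6/7, 30/7] × {-4/3, 4/9}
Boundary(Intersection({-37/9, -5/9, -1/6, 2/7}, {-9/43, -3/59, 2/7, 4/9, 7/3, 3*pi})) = {2/7}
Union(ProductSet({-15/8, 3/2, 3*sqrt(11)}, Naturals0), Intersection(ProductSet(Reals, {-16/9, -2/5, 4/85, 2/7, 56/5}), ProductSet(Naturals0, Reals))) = Union(ProductSet({-15/8, 3/2, 3*sqrt(11)}, Naturals0), ProductSet(Naturals0, {-16/9, -2/5, 4/85, 2/7, 56/5}))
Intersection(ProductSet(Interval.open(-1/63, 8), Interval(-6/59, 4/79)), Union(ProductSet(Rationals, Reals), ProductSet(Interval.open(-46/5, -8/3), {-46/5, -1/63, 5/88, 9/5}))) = ProductSet(Intersection(Interval.open(-1/63, 8), Rationals), Interval(-6/59, 4/79))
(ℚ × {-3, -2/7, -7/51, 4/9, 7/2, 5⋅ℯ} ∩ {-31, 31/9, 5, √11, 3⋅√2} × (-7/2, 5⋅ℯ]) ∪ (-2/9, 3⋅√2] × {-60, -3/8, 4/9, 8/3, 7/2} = ({-31, 31/9, 5} × {-3, -2/7, -7/51, 4/9, 7/2, 5⋅ℯ}) ∪ ((-2/9, 3⋅√2] × {-60, -3/8, 4/9, 8/3, 7/2})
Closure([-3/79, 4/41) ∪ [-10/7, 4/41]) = [-10/7, 4/41]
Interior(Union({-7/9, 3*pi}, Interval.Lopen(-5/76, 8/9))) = Interval.open(-5/76, 8/9)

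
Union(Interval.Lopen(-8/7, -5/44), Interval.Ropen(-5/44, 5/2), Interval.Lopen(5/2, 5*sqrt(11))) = Union(Interval.open(-8/7, 5/2), Interval.Lopen(5/2, 5*sqrt(11)))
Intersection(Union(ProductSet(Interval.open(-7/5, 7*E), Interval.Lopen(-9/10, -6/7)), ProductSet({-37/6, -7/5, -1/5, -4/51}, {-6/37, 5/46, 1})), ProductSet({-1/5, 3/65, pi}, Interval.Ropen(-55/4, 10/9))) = Union(ProductSet({-1/5}, {-6/37, 5/46, 1}), ProductSet({-1/5, 3/65, pi}, Interval.Lopen(-9/10, -6/7)))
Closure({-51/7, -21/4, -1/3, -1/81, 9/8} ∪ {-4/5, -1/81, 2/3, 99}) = {-51/7, -21/4, -4/5, -1/3, -1/81, 2/3, 9/8, 99}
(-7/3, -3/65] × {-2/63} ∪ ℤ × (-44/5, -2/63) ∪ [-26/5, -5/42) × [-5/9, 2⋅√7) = (ℤ × (-44/5, -2/63)) ∪ ((-7/3, -3/65] × {-2/63}) ∪ ([-26/5, -5/42) × [-5/9, 2⋅√7))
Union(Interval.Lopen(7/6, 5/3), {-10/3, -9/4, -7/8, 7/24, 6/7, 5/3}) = Union({-10/3, -9/4, -7/8, 7/24, 6/7}, Interval.Lopen(7/6, 5/3))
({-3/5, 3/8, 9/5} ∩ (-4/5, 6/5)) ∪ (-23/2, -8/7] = (-23/2, -8/7] ∪ {-3/5, 3/8}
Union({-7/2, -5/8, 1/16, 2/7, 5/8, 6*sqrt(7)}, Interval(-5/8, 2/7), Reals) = Interval(-oo, oo)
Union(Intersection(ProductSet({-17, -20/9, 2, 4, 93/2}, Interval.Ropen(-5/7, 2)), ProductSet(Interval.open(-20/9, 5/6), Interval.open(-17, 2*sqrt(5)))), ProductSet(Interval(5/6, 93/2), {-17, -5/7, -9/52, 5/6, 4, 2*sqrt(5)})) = ProductSet(Interval(5/6, 93/2), {-17, -5/7, -9/52, 5/6, 4, 2*sqrt(5)})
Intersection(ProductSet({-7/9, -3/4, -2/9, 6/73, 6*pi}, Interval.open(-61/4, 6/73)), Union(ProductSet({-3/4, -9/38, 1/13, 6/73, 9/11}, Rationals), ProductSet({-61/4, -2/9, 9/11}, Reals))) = Union(ProductSet({-2/9}, Interval.open(-61/4, 6/73)), ProductSet({-3/4, 6/73}, Intersection(Interval.open(-61/4, 6/73), Rationals)))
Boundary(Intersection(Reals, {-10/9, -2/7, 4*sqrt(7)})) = {-10/9, -2/7, 4*sqrt(7)}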